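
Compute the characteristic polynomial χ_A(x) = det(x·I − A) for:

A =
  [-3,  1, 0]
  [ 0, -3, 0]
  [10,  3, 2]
x^3 + 4*x^2 - 3*x - 18

Expanding det(x·I − A) (e.g. by cofactor expansion or by noting that A is similar to its Jordan form J, which has the same characteristic polynomial as A) gives
  χ_A(x) = x^3 + 4*x^2 - 3*x - 18
which factors as (x - 2)*(x + 3)^2. The eigenvalues (with algebraic multiplicities) are λ = -3 with multiplicity 2, λ = 2 with multiplicity 1.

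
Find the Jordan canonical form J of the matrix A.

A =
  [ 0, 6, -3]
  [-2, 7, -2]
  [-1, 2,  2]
J_2(3) ⊕ J_1(3)

The characteristic polynomial is
  det(x·I − A) = x^3 - 9*x^2 + 27*x - 27 = (x - 3)^3

Eigenvalues and multiplicities (the geometric multiplicity of λ is n − rank(A − λI), which equals the number of Jordan blocks for λ):
  λ = 3: algebraic multiplicity = 3, geometric multiplicity = 2

Determining the block sizes for each eigenvalue:
  λ = 3: 2 blocks summing to 3 forces exactly one block of size 2 and the rest size 1 → block sizes [2, 1]

Assembling the blocks gives a Jordan form
J =
  [3, 1, 0]
  [0, 3, 0]
  [0, 0, 3]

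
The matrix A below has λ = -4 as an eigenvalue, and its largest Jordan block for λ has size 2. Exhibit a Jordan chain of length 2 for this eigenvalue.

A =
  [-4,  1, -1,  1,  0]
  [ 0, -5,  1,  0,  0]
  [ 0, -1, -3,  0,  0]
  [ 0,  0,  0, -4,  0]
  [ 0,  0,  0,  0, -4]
A Jordan chain for λ = -4 of length 2:
v_1 = (1, -1, -1, 0, 0)ᵀ
v_2 = (0, 1, 0, 0, 0)ᵀ

Let N = A − (-4)·I. We want v_2 with N^2 v_2 = 0 but N^1 v_2 ≠ 0; then v_{j-1} := N · v_j for j = 2, …, 2.

Pick v_2 = (0, 1, 0, 0, 0)ᵀ.
Then v_1 = N · v_2 = (1, -1, -1, 0, 0)ᵀ.

Sanity check: (A − (-4)·I) v_1 = (0, 0, 0, 0, 0)ᵀ = 0. ✓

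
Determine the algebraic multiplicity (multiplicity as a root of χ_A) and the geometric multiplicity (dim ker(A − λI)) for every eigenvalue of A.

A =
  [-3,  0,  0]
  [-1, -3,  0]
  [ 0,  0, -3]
λ = -3: alg = 3, geom = 2

Step 1 — factor the characteristic polynomial to read off the algebraic multiplicities:
  χ_A(x) = (x + 3)^3

Step 2 — compute geometric multiplicities via the rank-nullity identity g(λ) = n − rank(A − λI):
  rank(A − (-3)·I) = 1, so dim ker(A − (-3)·I) = n − 1 = 2

Summary:
  λ = -3: algebraic multiplicity = 3, geometric multiplicity = 2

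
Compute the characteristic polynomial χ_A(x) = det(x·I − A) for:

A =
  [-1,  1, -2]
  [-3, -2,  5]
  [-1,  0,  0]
x^3 + 3*x^2 + 3*x + 1

Expanding det(x·I − A) (e.g. by cofactor expansion or by noting that A is similar to its Jordan form J, which has the same characteristic polynomial as A) gives
  χ_A(x) = x^3 + 3*x^2 + 3*x + 1
which factors as (x + 1)^3. The eigenvalues (with algebraic multiplicities) are λ = -1 with multiplicity 3.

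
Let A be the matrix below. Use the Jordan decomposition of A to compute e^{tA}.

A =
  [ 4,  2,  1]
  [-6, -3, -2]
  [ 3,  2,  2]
e^{tA} =
  [3*t*exp(t) + exp(t), 2*t*exp(t), t*exp(t)]
  [-6*t*exp(t), -4*t*exp(t) + exp(t), -2*t*exp(t)]
  [3*t*exp(t), 2*t*exp(t), t*exp(t) + exp(t)]

Strategy: write A = P · J · P⁻¹ where J is a Jordan canonical form, so e^{tA} = P · e^{tJ} · P⁻¹, and e^{tJ} can be computed block-by-block.

A has Jordan form
J =
  [1, 1, 0]
  [0, 1, 0]
  [0, 0, 1]
(up to reordering of blocks).

Per-block formulas:
  For a 2×2 Jordan block J_2(1): exp(t · J_2(1)) = e^(1t)·(I + t·N), where N is the 2×2 nilpotent shift.
  For a 1×1 block at λ = 1: exp(t · [1]) = [e^(1t)].

After assembling e^{tJ} and conjugating by P, we get:

e^{tA} =
  [3*t*exp(t) + exp(t), 2*t*exp(t), t*exp(t)]
  [-6*t*exp(t), -4*t*exp(t) + exp(t), -2*t*exp(t)]
  [3*t*exp(t), 2*t*exp(t), t*exp(t) + exp(t)]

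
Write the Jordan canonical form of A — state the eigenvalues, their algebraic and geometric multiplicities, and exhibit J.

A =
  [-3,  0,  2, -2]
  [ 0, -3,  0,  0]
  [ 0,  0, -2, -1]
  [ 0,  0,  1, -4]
J_2(-3) ⊕ J_1(-3) ⊕ J_1(-3)

The characteristic polynomial is
  det(x·I − A) = x^4 + 12*x^3 + 54*x^2 + 108*x + 81 = (x + 3)^4

Eigenvalues and multiplicities (the geometric multiplicity of λ is n − rank(A − λI), which equals the number of Jordan blocks for λ):
  λ = -3: algebraic multiplicity = 4, geometric multiplicity = 3

Determining the block sizes for each eigenvalue:
  λ = -3: 3 blocks summing to 4 forces exactly one block of size 2 and the rest size 1 → block sizes [2, 1, 1]

Assembling the blocks gives a Jordan form
J =
  [-3,  1,  0,  0]
  [ 0, -3,  0,  0]
  [ 0,  0, -3,  0]
  [ 0,  0,  0, -3]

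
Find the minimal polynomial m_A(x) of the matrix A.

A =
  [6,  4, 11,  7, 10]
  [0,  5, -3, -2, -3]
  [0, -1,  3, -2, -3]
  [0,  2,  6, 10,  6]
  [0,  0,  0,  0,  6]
x^3 - 18*x^2 + 108*x - 216

The characteristic polynomial is χ_A(x) = (x - 6)^5, so the eigenvalues are known. The minimal polynomial is
  m_A(x) = Π_λ (x − λ)^{k_λ}
where k_λ is the size of the *largest* Jordan block for λ (equivalently, the smallest k with (A − λI)^k v = 0 for every generalised eigenvector v of λ).

  λ = 6: largest Jordan block has size 3, contributing (x − 6)^3

So m_A(x) = (x - 6)^3 = x^3 - 18*x^2 + 108*x - 216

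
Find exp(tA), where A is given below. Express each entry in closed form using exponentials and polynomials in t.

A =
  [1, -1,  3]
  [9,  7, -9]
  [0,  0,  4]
e^{tA} =
  [-3*t*exp(4*t) + exp(4*t), -t*exp(4*t), 3*t*exp(4*t)]
  [9*t*exp(4*t), 3*t*exp(4*t) + exp(4*t), -9*t*exp(4*t)]
  [0, 0, exp(4*t)]

Strategy: write A = P · J · P⁻¹ where J is a Jordan canonical form, so e^{tA} = P · e^{tJ} · P⁻¹, and e^{tJ} can be computed block-by-block.

A has Jordan form
J =
  [4, 1, 0]
  [0, 4, 0]
  [0, 0, 4]
(up to reordering of blocks).

Per-block formulas:
  For a 1×1 block at λ = 4: exp(t · [4]) = [e^(4t)].
  For a 2×2 Jordan block J_2(4): exp(t · J_2(4)) = e^(4t)·(I + t·N), where N is the 2×2 nilpotent shift.

After assembling e^{tJ} and conjugating by P, we get:

e^{tA} =
  [-3*t*exp(4*t) + exp(4*t), -t*exp(4*t), 3*t*exp(4*t)]
  [9*t*exp(4*t), 3*t*exp(4*t) + exp(4*t), -9*t*exp(4*t)]
  [0, 0, exp(4*t)]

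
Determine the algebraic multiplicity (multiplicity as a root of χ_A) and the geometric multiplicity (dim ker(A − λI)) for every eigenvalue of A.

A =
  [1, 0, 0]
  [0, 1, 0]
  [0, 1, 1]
λ = 1: alg = 3, geom = 2

Step 1 — factor the characteristic polynomial to read off the algebraic multiplicities:
  χ_A(x) = (x - 1)^3

Step 2 — compute geometric multiplicities via the rank-nullity identity g(λ) = n − rank(A − λI):
  rank(A − (1)·I) = 1, so dim ker(A − (1)·I) = n − 1 = 2

Summary:
  λ = 1: algebraic multiplicity = 3, geometric multiplicity = 2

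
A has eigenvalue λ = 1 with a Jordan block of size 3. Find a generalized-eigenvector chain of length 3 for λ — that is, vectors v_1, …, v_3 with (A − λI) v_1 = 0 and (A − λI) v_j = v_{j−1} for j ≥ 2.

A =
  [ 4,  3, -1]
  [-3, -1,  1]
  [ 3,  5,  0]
A Jordan chain for λ = 1 of length 3:
v_1 = (-3, 0, -9)ᵀ
v_2 = (3, -3, 3)ᵀ
v_3 = (1, 0, 0)ᵀ

Let N = A − (1)·I. We want v_3 with N^3 v_3 = 0 but N^2 v_3 ≠ 0; then v_{j-1} := N · v_j for j = 3, …, 2.

Pick v_3 = (1, 0, 0)ᵀ.
Then v_2 = N · v_3 = (3, -3, 3)ᵀ.
Then v_1 = N · v_2 = (-3, 0, -9)ᵀ.

Sanity check: (A − (1)·I) v_1 = (0, 0, 0)ᵀ = 0. ✓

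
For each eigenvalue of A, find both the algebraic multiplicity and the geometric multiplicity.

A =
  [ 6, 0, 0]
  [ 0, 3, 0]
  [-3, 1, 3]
λ = 3: alg = 2, geom = 1; λ = 6: alg = 1, geom = 1

Step 1 — factor the characteristic polynomial to read off the algebraic multiplicities:
  χ_A(x) = (x - 6)*(x - 3)^2

Step 2 — compute geometric multiplicities via the rank-nullity identity g(λ) = n − rank(A − λI):
  rank(A − (3)·I) = 2, so dim ker(A − (3)·I) = n − 2 = 1
  rank(A − (6)·I) = 2, so dim ker(A − (6)·I) = n − 2 = 1

Summary:
  λ = 3: algebraic multiplicity = 2, geometric multiplicity = 1
  λ = 6: algebraic multiplicity = 1, geometric multiplicity = 1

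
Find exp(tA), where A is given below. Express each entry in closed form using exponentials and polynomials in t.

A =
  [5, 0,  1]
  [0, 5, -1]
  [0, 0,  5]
e^{tA} =
  [exp(5*t), 0, t*exp(5*t)]
  [0, exp(5*t), -t*exp(5*t)]
  [0, 0, exp(5*t)]

Strategy: write A = P · J · P⁻¹ where J is a Jordan canonical form, so e^{tA} = P · e^{tJ} · P⁻¹, and e^{tJ} can be computed block-by-block.

A has Jordan form
J =
  [5, 1, 0]
  [0, 5, 0]
  [0, 0, 5]
(up to reordering of blocks).

Per-block formulas:
  For a 2×2 Jordan block J_2(5): exp(t · J_2(5)) = e^(5t)·(I + t·N), where N is the 2×2 nilpotent shift.
  For a 1×1 block at λ = 5: exp(t · [5]) = [e^(5t)].

After assembling e^{tJ} and conjugating by P, we get:

e^{tA} =
  [exp(5*t), 0, t*exp(5*t)]
  [0, exp(5*t), -t*exp(5*t)]
  [0, 0, exp(5*t)]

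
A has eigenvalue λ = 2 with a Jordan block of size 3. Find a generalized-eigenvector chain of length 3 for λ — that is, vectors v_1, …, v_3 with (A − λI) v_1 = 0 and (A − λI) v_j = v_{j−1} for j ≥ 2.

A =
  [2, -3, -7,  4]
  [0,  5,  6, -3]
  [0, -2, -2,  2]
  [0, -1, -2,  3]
A Jordan chain for λ = 2 of length 3:
v_1 = (1, 0, 0, 0)ᵀ
v_2 = (-3, 3, -2, -1)ᵀ
v_3 = (0, 1, 0, 0)ᵀ

Let N = A − (2)·I. We want v_3 with N^3 v_3 = 0 but N^2 v_3 ≠ 0; then v_{j-1} := N · v_j for j = 3, …, 2.

Pick v_3 = (0, 1, 0, 0)ᵀ.
Then v_2 = N · v_3 = (-3, 3, -2, -1)ᵀ.
Then v_1 = N · v_2 = (1, 0, 0, 0)ᵀ.

Sanity check: (A − (2)·I) v_1 = (0, 0, 0, 0)ᵀ = 0. ✓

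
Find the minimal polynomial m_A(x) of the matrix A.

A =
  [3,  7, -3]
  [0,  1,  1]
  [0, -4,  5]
x^3 - 9*x^2 + 27*x - 27

The characteristic polynomial is χ_A(x) = (x - 3)^3, so the eigenvalues are known. The minimal polynomial is
  m_A(x) = Π_λ (x − λ)^{k_λ}
where k_λ is the size of the *largest* Jordan block for λ (equivalently, the smallest k with (A − λI)^k v = 0 for every generalised eigenvector v of λ).

  λ = 3: largest Jordan block has size 3, contributing (x − 3)^3

So m_A(x) = (x - 3)^3 = x^3 - 9*x^2 + 27*x - 27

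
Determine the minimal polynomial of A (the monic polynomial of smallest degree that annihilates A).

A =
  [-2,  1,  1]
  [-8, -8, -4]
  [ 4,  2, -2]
x^2 + 8*x + 16

The characteristic polynomial is χ_A(x) = (x + 4)^3, so the eigenvalues are known. The minimal polynomial is
  m_A(x) = Π_λ (x − λ)^{k_λ}
where k_λ is the size of the *largest* Jordan block for λ (equivalently, the smallest k with (A − λI)^k v = 0 for every generalised eigenvector v of λ).

  λ = -4: largest Jordan block has size 2, contributing (x + 4)^2

So m_A(x) = (x + 4)^2 = x^2 + 8*x + 16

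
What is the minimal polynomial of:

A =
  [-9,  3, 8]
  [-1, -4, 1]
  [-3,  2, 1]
x^3 + 12*x^2 + 48*x + 64

The characteristic polynomial is χ_A(x) = (x + 4)^3, so the eigenvalues are known. The minimal polynomial is
  m_A(x) = Π_λ (x − λ)^{k_λ}
where k_λ is the size of the *largest* Jordan block for λ (equivalently, the smallest k with (A − λI)^k v = 0 for every generalised eigenvector v of λ).

  λ = -4: largest Jordan block has size 3, contributing (x + 4)^3

So m_A(x) = (x + 4)^3 = x^3 + 12*x^2 + 48*x + 64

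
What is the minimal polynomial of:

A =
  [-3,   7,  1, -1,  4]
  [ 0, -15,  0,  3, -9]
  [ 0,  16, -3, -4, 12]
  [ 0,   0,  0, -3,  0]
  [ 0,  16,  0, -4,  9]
x^3 + 9*x^2 + 27*x + 27

The characteristic polynomial is χ_A(x) = (x + 3)^5, so the eigenvalues are known. The minimal polynomial is
  m_A(x) = Π_λ (x − λ)^{k_λ}
where k_λ is the size of the *largest* Jordan block for λ (equivalently, the smallest k with (A − λI)^k v = 0 for every generalised eigenvector v of λ).

  λ = -3: largest Jordan block has size 3, contributing (x + 3)^3

So m_A(x) = (x + 3)^3 = x^3 + 9*x^2 + 27*x + 27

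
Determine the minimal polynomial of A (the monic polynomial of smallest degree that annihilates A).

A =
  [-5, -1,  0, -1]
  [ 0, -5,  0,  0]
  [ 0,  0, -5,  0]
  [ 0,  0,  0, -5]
x^2 + 10*x + 25

The characteristic polynomial is χ_A(x) = (x + 5)^4, so the eigenvalues are known. The minimal polynomial is
  m_A(x) = Π_λ (x − λ)^{k_λ}
where k_λ is the size of the *largest* Jordan block for λ (equivalently, the smallest k with (A − λI)^k v = 0 for every generalised eigenvector v of λ).

  λ = -5: largest Jordan block has size 2, contributing (x + 5)^2

So m_A(x) = (x + 5)^2 = x^2 + 10*x + 25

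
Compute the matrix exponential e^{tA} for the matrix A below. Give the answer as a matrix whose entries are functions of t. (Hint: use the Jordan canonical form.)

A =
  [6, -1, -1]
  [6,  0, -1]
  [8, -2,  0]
e^{tA} =
  [t^2*exp(2*t) + 4*t*exp(2*t) + exp(2*t), -t*exp(2*t), -t^2*exp(2*t)/2 - t*exp(2*t)]
  [2*t^2*exp(2*t) + 6*t*exp(2*t), -2*t*exp(2*t) + exp(2*t), -t^2*exp(2*t) - t*exp(2*t)]
  [2*t^2*exp(2*t) + 8*t*exp(2*t), -2*t*exp(2*t), -t^2*exp(2*t) - 2*t*exp(2*t) + exp(2*t)]

Strategy: write A = P · J · P⁻¹ where J is a Jordan canonical form, so e^{tA} = P · e^{tJ} · P⁻¹, and e^{tJ} can be computed block-by-block.

A has Jordan form
J =
  [2, 1, 0]
  [0, 2, 1]
  [0, 0, 2]
(up to reordering of blocks).

Per-block formulas:
  For a 3×3 Jordan block J_3(2): exp(t · J_3(2)) = e^(2t)·(I + t·N + (t^2/2)·N^2), where N is the 3×3 nilpotent shift.

After assembling e^{tJ} and conjugating by P, we get:

e^{tA} =
  [t^2*exp(2*t) + 4*t*exp(2*t) + exp(2*t), -t*exp(2*t), -t^2*exp(2*t)/2 - t*exp(2*t)]
  [2*t^2*exp(2*t) + 6*t*exp(2*t), -2*t*exp(2*t) + exp(2*t), -t^2*exp(2*t) - t*exp(2*t)]
  [2*t^2*exp(2*t) + 8*t*exp(2*t), -2*t*exp(2*t), -t^2*exp(2*t) - 2*t*exp(2*t) + exp(2*t)]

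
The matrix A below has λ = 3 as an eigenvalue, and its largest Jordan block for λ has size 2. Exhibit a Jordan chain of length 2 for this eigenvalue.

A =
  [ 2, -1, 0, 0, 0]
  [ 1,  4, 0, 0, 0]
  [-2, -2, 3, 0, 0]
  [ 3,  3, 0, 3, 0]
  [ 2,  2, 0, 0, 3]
A Jordan chain for λ = 3 of length 2:
v_1 = (-1, 1, -2, 3, 2)ᵀ
v_2 = (1, 0, 0, 0, 0)ᵀ

Let N = A − (3)·I. We want v_2 with N^2 v_2 = 0 but N^1 v_2 ≠ 0; then v_{j-1} := N · v_j for j = 2, …, 2.

Pick v_2 = (1, 0, 0, 0, 0)ᵀ.
Then v_1 = N · v_2 = (-1, 1, -2, 3, 2)ᵀ.

Sanity check: (A − (3)·I) v_1 = (0, 0, 0, 0, 0)ᵀ = 0. ✓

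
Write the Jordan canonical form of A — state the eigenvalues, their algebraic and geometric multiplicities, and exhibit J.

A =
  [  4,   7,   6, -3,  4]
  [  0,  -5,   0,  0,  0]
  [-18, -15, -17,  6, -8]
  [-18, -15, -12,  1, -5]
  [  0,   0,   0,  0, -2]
J_2(-5) ⊕ J_1(-5) ⊕ J_2(-2)

The characteristic polynomial is
  det(x·I − A) = x^5 + 19*x^4 + 139*x^3 + 485*x^2 + 800*x + 500 = (x + 2)^2*(x + 5)^3

Eigenvalues and multiplicities (the geometric multiplicity of λ is n − rank(A − λI), which equals the number of Jordan blocks for λ):
  λ = -5: algebraic multiplicity = 3, geometric multiplicity = 2
  λ = -2: algebraic multiplicity = 2, geometric multiplicity = 1

Determining the block sizes for each eigenvalue:
  λ = -5: 2 blocks summing to 3 forces exactly one block of size 2 and the rest size 1 → block sizes [2, 1]
  λ = -2: one block (gm = 1), so the single block has size am = 2 → block sizes [2]

Assembling the blocks gives a Jordan form
J =
  [-5,  1,  0,  0,  0]
  [ 0, -5,  0,  0,  0]
  [ 0,  0, -5,  0,  0]
  [ 0,  0,  0, -2,  1]
  [ 0,  0,  0,  0, -2]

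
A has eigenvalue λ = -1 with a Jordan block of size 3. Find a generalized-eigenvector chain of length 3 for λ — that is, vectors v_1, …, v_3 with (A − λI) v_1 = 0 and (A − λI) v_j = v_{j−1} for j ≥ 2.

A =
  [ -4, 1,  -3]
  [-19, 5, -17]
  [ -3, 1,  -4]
A Jordan chain for λ = -1 of length 3:
v_1 = (-1, -6, -1)ᵀ
v_2 = (-3, -19, -3)ᵀ
v_3 = (1, 0, 0)ᵀ

Let N = A − (-1)·I. We want v_3 with N^3 v_3 = 0 but N^2 v_3 ≠ 0; then v_{j-1} := N · v_j for j = 3, …, 2.

Pick v_3 = (1, 0, 0)ᵀ.
Then v_2 = N · v_3 = (-3, -19, -3)ᵀ.
Then v_1 = N · v_2 = (-1, -6, -1)ᵀ.

Sanity check: (A − (-1)·I) v_1 = (0, 0, 0)ᵀ = 0. ✓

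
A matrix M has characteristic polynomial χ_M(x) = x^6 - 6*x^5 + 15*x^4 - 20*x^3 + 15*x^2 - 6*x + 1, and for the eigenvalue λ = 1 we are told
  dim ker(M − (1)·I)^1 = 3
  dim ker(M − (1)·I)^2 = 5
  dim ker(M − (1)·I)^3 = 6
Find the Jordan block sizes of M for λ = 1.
Block sizes for λ = 1: [3, 2, 1]

From the dimensions of kernels of powers, the number of Jordan blocks of size at least j is d_j − d_{j−1} where d_j = dim ker(N^j) (with d_0 = 0). Computing the differences gives [3, 2, 1].
The number of blocks of size exactly k is (#blocks of size ≥ k) − (#blocks of size ≥ k + 1), so the partition is: 1 block(s) of size 1, 1 block(s) of size 2, 1 block(s) of size 3.
In nonincreasing order the block sizes are [3, 2, 1].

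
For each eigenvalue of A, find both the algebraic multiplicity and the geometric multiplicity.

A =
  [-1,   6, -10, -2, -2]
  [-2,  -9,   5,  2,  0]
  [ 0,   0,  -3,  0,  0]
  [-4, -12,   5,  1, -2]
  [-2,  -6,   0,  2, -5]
λ = -5: alg = 1, geom = 1; λ = -3: alg = 4, geom = 3

Step 1 — factor the characteristic polynomial to read off the algebraic multiplicities:
  χ_A(x) = (x + 3)^4*(x + 5)

Step 2 — compute geometric multiplicities via the rank-nullity identity g(λ) = n − rank(A − λI):
  rank(A − (-5)·I) = 4, so dim ker(A − (-5)·I) = n − 4 = 1
  rank(A − (-3)·I) = 2, so dim ker(A − (-3)·I) = n − 2 = 3

Summary:
  λ = -5: algebraic multiplicity = 1, geometric multiplicity = 1
  λ = -3: algebraic multiplicity = 4, geometric multiplicity = 3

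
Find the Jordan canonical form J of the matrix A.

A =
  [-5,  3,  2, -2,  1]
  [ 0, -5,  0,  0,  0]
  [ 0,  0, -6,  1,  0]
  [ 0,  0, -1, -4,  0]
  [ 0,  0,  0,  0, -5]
J_2(-5) ⊕ J_2(-5) ⊕ J_1(-5)

The characteristic polynomial is
  det(x·I − A) = x^5 + 25*x^4 + 250*x^3 + 1250*x^2 + 3125*x + 3125 = (x + 5)^5

Eigenvalues and multiplicities (the geometric multiplicity of λ is n − rank(A − λI), which equals the number of Jordan blocks for λ):
  λ = -5: algebraic multiplicity = 5, geometric multiplicity = 3

Determining the block sizes for each eigenvalue:
  λ = -5: with am = 5 and gm = 3, the partition is not yet determined (e.g. several partitions of 5 into 3 parts exist). Let N = A − (-5)·I. Computing rank(N^1) = 2, rank(N^2) = 0; the number of blocks of size ≥ j is rank(N^{j−1}) − rank(N^j), giving [3, 2]. So we have 2 block(s) of size 2, 1 block(s) of size 1 → block sizes [2, 2, 1]

Assembling the blocks gives a Jordan form
J =
  [-5,  1,  0,  0,  0]
  [ 0, -5,  0,  0,  0]
  [ 0,  0, -5,  1,  0]
  [ 0,  0,  0, -5,  0]
  [ 0,  0,  0,  0, -5]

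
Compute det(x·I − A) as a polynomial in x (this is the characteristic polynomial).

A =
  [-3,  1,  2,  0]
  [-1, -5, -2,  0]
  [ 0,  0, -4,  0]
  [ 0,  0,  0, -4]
x^4 + 16*x^3 + 96*x^2 + 256*x + 256

Expanding det(x·I − A) (e.g. by cofactor expansion or by noting that A is similar to its Jordan form J, which has the same characteristic polynomial as A) gives
  χ_A(x) = x^4 + 16*x^3 + 96*x^2 + 256*x + 256
which factors as (x + 4)^4. The eigenvalues (with algebraic multiplicities) are λ = -4 with multiplicity 4.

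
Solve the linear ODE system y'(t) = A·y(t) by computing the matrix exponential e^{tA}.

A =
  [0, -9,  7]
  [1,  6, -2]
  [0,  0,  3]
e^{tA} =
  [-3*t*exp(3*t) + exp(3*t), -9*t*exp(3*t), -3*t^2*exp(3*t)/2 + 7*t*exp(3*t)]
  [t*exp(3*t), 3*t*exp(3*t) + exp(3*t), t^2*exp(3*t)/2 - 2*t*exp(3*t)]
  [0, 0, exp(3*t)]

Strategy: write A = P · J · P⁻¹ where J is a Jordan canonical form, so e^{tA} = P · e^{tJ} · P⁻¹, and e^{tJ} can be computed block-by-block.

A has Jordan form
J =
  [3, 1, 0]
  [0, 3, 1]
  [0, 0, 3]
(up to reordering of blocks).

Per-block formulas:
  For a 3×3 Jordan block J_3(3): exp(t · J_3(3)) = e^(3t)·(I + t·N + (t^2/2)·N^2), where N is the 3×3 nilpotent shift.

After assembling e^{tJ} and conjugating by P, we get:

e^{tA} =
  [-3*t*exp(3*t) + exp(3*t), -9*t*exp(3*t), -3*t^2*exp(3*t)/2 + 7*t*exp(3*t)]
  [t*exp(3*t), 3*t*exp(3*t) + exp(3*t), t^2*exp(3*t)/2 - 2*t*exp(3*t)]
  [0, 0, exp(3*t)]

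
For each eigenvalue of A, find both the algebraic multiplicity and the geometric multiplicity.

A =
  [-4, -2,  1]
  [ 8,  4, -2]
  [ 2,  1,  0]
λ = 0: alg = 3, geom = 1

Step 1 — factor the characteristic polynomial to read off the algebraic multiplicities:
  χ_A(x) = x^3

Step 2 — compute geometric multiplicities via the rank-nullity identity g(λ) = n − rank(A − λI):
  rank(A − (0)·I) = 2, so dim ker(A − (0)·I) = n − 2 = 1

Summary:
  λ = 0: algebraic multiplicity = 3, geometric multiplicity = 1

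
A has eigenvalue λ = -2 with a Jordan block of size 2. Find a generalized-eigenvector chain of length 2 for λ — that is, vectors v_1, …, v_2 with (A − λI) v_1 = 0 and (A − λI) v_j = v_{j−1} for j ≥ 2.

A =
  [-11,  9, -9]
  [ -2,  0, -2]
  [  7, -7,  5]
A Jordan chain for λ = -2 of length 2:
v_1 = (-9, -2, 7)ᵀ
v_2 = (1, 0, 0)ᵀ

Let N = A − (-2)·I. We want v_2 with N^2 v_2 = 0 but N^1 v_2 ≠ 0; then v_{j-1} := N · v_j for j = 2, …, 2.

Pick v_2 = (1, 0, 0)ᵀ.
Then v_1 = N · v_2 = (-9, -2, 7)ᵀ.

Sanity check: (A − (-2)·I) v_1 = (0, 0, 0)ᵀ = 0. ✓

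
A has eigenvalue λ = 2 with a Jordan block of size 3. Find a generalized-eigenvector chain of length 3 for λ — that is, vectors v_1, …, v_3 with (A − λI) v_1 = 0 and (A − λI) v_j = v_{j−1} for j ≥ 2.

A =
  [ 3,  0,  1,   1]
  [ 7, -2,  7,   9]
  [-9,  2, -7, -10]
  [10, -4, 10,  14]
A Jordan chain for λ = 2 of length 3:
v_1 = (2, 6, -14, 12)ᵀ
v_2 = (1, 7, -9, 10)ᵀ
v_3 = (1, 0, 0, 0)ᵀ

Let N = A − (2)·I. We want v_3 with N^3 v_3 = 0 but N^2 v_3 ≠ 0; then v_{j-1} := N · v_j for j = 3, …, 2.

Pick v_3 = (1, 0, 0, 0)ᵀ.
Then v_2 = N · v_3 = (1, 7, -9, 10)ᵀ.
Then v_1 = N · v_2 = (2, 6, -14, 12)ᵀ.

Sanity check: (A − (2)·I) v_1 = (0, 0, 0, 0)ᵀ = 0. ✓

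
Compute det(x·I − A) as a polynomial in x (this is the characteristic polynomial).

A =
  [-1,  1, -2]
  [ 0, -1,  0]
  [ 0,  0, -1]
x^3 + 3*x^2 + 3*x + 1

Expanding det(x·I − A) (e.g. by cofactor expansion or by noting that A is similar to its Jordan form J, which has the same characteristic polynomial as A) gives
  χ_A(x) = x^3 + 3*x^2 + 3*x + 1
which factors as (x + 1)^3. The eigenvalues (with algebraic multiplicities) are λ = -1 with multiplicity 3.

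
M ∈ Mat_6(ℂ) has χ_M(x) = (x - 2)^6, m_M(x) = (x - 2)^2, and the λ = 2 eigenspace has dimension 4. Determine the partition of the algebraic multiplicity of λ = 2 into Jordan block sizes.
Block sizes for λ = 2: [2, 2, 1, 1]

Step 1 — from the characteristic polynomial, algebraic multiplicity of λ = 2 is 6. From dim ker(M − (2)·I) = 4, there are exactly 4 Jordan blocks for λ = 2.
Step 2 — from the minimal polynomial, the factor (x − 2)^2 tells us the largest block for λ = 2 has size 2.
Step 3 — with total size 6, 4 blocks, and largest block 2, the block sizes (in nonincreasing order) are [2, 2, 1, 1].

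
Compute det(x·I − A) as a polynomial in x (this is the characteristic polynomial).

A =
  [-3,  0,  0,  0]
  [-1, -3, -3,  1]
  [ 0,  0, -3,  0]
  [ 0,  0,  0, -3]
x^4 + 12*x^3 + 54*x^2 + 108*x + 81

Expanding det(x·I − A) (e.g. by cofactor expansion or by noting that A is similar to its Jordan form J, which has the same characteristic polynomial as A) gives
  χ_A(x) = x^4 + 12*x^3 + 54*x^2 + 108*x + 81
which factors as (x + 3)^4. The eigenvalues (with algebraic multiplicities) are λ = -3 with multiplicity 4.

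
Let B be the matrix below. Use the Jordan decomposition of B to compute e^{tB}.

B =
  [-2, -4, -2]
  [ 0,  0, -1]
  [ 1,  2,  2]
e^{tB} =
  [t^2 - 2*t + 1, 2*t^2 - 4*t, 2*t^2 - 2*t]
  [-t^2/2, 1 - t^2, -t^2 - t]
  [t, 2*t, 2*t + 1]

Strategy: write B = P · J · P⁻¹ where J is a Jordan canonical form, so e^{tB} = P · e^{tJ} · P⁻¹, and e^{tJ} can be computed block-by-block.

B has Jordan form
J =
  [0, 1, 0]
  [0, 0, 1]
  [0, 0, 0]
(up to reordering of blocks).

Per-block formulas:
  For a 3×3 Jordan block J_3(0): exp(t · J_3(0)) = e^(0t)·(I + t·N + (t^2/2)·N^2), where N is the 3×3 nilpotent shift.

After assembling e^{tJ} and conjugating by P, we get:

e^{tB} =
  [t^2 - 2*t + 1, 2*t^2 - 4*t, 2*t^2 - 2*t]
  [-t^2/2, 1 - t^2, -t^2 - t]
  [t, 2*t, 2*t + 1]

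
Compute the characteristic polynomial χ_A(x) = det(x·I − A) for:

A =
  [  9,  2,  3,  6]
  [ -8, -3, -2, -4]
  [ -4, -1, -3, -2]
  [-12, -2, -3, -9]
x^4 + 6*x^3 + 12*x^2 + 10*x + 3

Expanding det(x·I − A) (e.g. by cofactor expansion or by noting that A is similar to its Jordan form J, which has the same characteristic polynomial as A) gives
  χ_A(x) = x^4 + 6*x^3 + 12*x^2 + 10*x + 3
which factors as (x + 1)^3*(x + 3). The eigenvalues (with algebraic multiplicities) are λ = -3 with multiplicity 1, λ = -1 with multiplicity 3.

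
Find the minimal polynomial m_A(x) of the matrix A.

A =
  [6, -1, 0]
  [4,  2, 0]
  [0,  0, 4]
x^2 - 8*x + 16

The characteristic polynomial is χ_A(x) = (x - 4)^3, so the eigenvalues are known. The minimal polynomial is
  m_A(x) = Π_λ (x − λ)^{k_λ}
where k_λ is the size of the *largest* Jordan block for λ (equivalently, the smallest k with (A − λI)^k v = 0 for every generalised eigenvector v of λ).

  λ = 4: largest Jordan block has size 2, contributing (x − 4)^2

So m_A(x) = (x - 4)^2 = x^2 - 8*x + 16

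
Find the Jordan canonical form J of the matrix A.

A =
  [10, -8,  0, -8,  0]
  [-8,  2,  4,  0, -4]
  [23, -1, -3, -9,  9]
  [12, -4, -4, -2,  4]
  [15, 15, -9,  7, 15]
J_1(2) ⊕ J_1(2) ⊕ J_2(6) ⊕ J_1(6)

The characteristic polynomial is
  det(x·I − A) = x^5 - 22*x^4 + 184*x^3 - 720*x^2 + 1296*x - 864 = (x - 6)^3*(x - 2)^2

Eigenvalues and multiplicities (the geometric multiplicity of λ is n − rank(A − λI), which equals the number of Jordan blocks for λ):
  λ = 2: algebraic multiplicity = 2, geometric multiplicity = 2
  λ = 6: algebraic multiplicity = 3, geometric multiplicity = 2

Determining the block sizes for each eigenvalue:
  λ = 2: gm = am = 2, so every block has size 1 → block sizes [1, 1]
  λ = 6: 2 blocks summing to 3 forces exactly one block of size 2 and the rest size 1 → block sizes [2, 1]

Assembling the blocks gives a Jordan form
J =
  [2, 0, 0, 0, 0]
  [0, 2, 0, 0, 0]
  [0, 0, 6, 1, 0]
  [0, 0, 0, 6, 0]
  [0, 0, 0, 0, 6]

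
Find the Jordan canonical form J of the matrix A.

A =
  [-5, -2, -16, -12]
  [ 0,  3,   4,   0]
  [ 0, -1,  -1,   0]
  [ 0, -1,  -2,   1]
J_1(-5) ⊕ J_2(1) ⊕ J_1(1)

The characteristic polynomial is
  det(x·I − A) = x^4 + 2*x^3 - 12*x^2 + 14*x - 5 = (x - 1)^3*(x + 5)

Eigenvalues and multiplicities (the geometric multiplicity of λ is n − rank(A − λI), which equals the number of Jordan blocks for λ):
  λ = -5: algebraic multiplicity = 1, geometric multiplicity = 1
  λ = 1: algebraic multiplicity = 3, geometric multiplicity = 2

Determining the block sizes for each eigenvalue:
  λ = -5: one block (gm = 1), so the single block has size am = 1 → block sizes [1]
  λ = 1: 2 blocks summing to 3 forces exactly one block of size 2 and the rest size 1 → block sizes [2, 1]

Assembling the blocks gives a Jordan form
J =
  [-5, 0, 0, 0]
  [ 0, 1, 1, 0]
  [ 0, 0, 1, 0]
  [ 0, 0, 0, 1]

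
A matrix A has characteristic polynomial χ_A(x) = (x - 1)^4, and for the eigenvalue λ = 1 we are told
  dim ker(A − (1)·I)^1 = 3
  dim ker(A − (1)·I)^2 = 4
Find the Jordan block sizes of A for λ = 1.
Block sizes for λ = 1: [2, 1, 1]

From the dimensions of kernels of powers, the number of Jordan blocks of size at least j is d_j − d_{j−1} where d_j = dim ker(N^j) (with d_0 = 0). Computing the differences gives [3, 1].
The number of blocks of size exactly k is (#blocks of size ≥ k) − (#blocks of size ≥ k + 1), so the partition is: 2 block(s) of size 1, 1 block(s) of size 2.
In nonincreasing order the block sizes are [2, 1, 1].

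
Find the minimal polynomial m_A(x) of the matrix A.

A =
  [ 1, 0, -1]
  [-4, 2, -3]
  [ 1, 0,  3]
x^3 - 6*x^2 + 12*x - 8

The characteristic polynomial is χ_A(x) = (x - 2)^3, so the eigenvalues are known. The minimal polynomial is
  m_A(x) = Π_λ (x − λ)^{k_λ}
where k_λ is the size of the *largest* Jordan block for λ (equivalently, the smallest k with (A − λI)^k v = 0 for every generalised eigenvector v of λ).

  λ = 2: largest Jordan block has size 3, contributing (x − 2)^3

So m_A(x) = (x - 2)^3 = x^3 - 6*x^2 + 12*x - 8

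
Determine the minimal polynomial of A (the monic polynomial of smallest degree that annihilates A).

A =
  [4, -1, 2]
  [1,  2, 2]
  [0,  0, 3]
x^2 - 6*x + 9

The characteristic polynomial is χ_A(x) = (x - 3)^3, so the eigenvalues are known. The minimal polynomial is
  m_A(x) = Π_λ (x − λ)^{k_λ}
where k_λ is the size of the *largest* Jordan block for λ (equivalently, the smallest k with (A − λI)^k v = 0 for every generalised eigenvector v of λ).

  λ = 3: largest Jordan block has size 2, contributing (x − 3)^2

So m_A(x) = (x - 3)^2 = x^2 - 6*x + 9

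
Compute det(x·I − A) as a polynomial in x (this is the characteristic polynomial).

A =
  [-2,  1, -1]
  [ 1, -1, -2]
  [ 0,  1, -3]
x^3 + 6*x^2 + 12*x + 8

Expanding det(x·I − A) (e.g. by cofactor expansion or by noting that A is similar to its Jordan form J, which has the same characteristic polynomial as A) gives
  χ_A(x) = x^3 + 6*x^2 + 12*x + 8
which factors as (x + 2)^3. The eigenvalues (with algebraic multiplicities) are λ = -2 with multiplicity 3.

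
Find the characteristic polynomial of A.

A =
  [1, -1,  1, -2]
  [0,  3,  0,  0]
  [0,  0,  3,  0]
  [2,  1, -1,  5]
x^4 - 12*x^3 + 54*x^2 - 108*x + 81

Expanding det(x·I − A) (e.g. by cofactor expansion or by noting that A is similar to its Jordan form J, which has the same characteristic polynomial as A) gives
  χ_A(x) = x^4 - 12*x^3 + 54*x^2 - 108*x + 81
which factors as (x - 3)^4. The eigenvalues (with algebraic multiplicities) are λ = 3 with multiplicity 4.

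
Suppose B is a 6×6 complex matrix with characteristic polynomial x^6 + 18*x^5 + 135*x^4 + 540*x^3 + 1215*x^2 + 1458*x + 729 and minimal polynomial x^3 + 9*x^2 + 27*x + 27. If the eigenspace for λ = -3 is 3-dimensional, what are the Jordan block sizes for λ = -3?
Block sizes for λ = -3: [3, 2, 1]

Step 1 — from the characteristic polynomial, algebraic multiplicity of λ = -3 is 6. From dim ker(B − (-3)·I) = 3, there are exactly 3 Jordan blocks for λ = -3.
Step 2 — from the minimal polynomial, the factor (x + 3)^3 tells us the largest block for λ = -3 has size 3.
Step 3 — with total size 6, 3 blocks, and largest block 3, the block sizes (in nonincreasing order) are [3, 2, 1].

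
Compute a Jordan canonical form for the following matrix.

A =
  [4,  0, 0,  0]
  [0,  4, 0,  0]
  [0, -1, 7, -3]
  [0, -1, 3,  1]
J_2(4) ⊕ J_1(4) ⊕ J_1(4)

The characteristic polynomial is
  det(x·I − A) = x^4 - 16*x^3 + 96*x^2 - 256*x + 256 = (x - 4)^4

Eigenvalues and multiplicities (the geometric multiplicity of λ is n − rank(A − λI), which equals the number of Jordan blocks for λ):
  λ = 4: algebraic multiplicity = 4, geometric multiplicity = 3

Determining the block sizes for each eigenvalue:
  λ = 4: 3 blocks summing to 4 forces exactly one block of size 2 and the rest size 1 → block sizes [2, 1, 1]

Assembling the blocks gives a Jordan form
J =
  [4, 1, 0, 0]
  [0, 4, 0, 0]
  [0, 0, 4, 0]
  [0, 0, 0, 4]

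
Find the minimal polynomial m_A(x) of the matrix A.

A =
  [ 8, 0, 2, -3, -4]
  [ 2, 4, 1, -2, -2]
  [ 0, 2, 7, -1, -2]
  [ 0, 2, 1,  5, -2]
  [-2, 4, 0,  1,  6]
x^3 - 18*x^2 + 108*x - 216

The characteristic polynomial is χ_A(x) = (x - 6)^5, so the eigenvalues are known. The minimal polynomial is
  m_A(x) = Π_λ (x − λ)^{k_λ}
where k_λ is the size of the *largest* Jordan block for λ (equivalently, the smallest k with (A − λI)^k v = 0 for every generalised eigenvector v of λ).

  λ = 6: largest Jordan block has size 3, contributing (x − 6)^3

So m_A(x) = (x - 6)^3 = x^3 - 18*x^2 + 108*x - 216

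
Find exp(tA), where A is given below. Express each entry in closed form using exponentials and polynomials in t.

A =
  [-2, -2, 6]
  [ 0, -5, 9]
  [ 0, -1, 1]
e^{tA} =
  [exp(-2*t), -2*t*exp(-2*t), 6*t*exp(-2*t)]
  [0, -3*t*exp(-2*t) + exp(-2*t), 9*t*exp(-2*t)]
  [0, -t*exp(-2*t), 3*t*exp(-2*t) + exp(-2*t)]

Strategy: write A = P · J · P⁻¹ where J is a Jordan canonical form, so e^{tA} = P · e^{tJ} · P⁻¹, and e^{tJ} can be computed block-by-block.

A has Jordan form
J =
  [-2,  1,  0]
  [ 0, -2,  0]
  [ 0,  0, -2]
(up to reordering of blocks).

Per-block formulas:
  For a 1×1 block at λ = -2: exp(t · [-2]) = [e^(-2t)].
  For a 2×2 Jordan block J_2(-2): exp(t · J_2(-2)) = e^(-2t)·(I + t·N), where N is the 2×2 nilpotent shift.

After assembling e^{tJ} and conjugating by P, we get:

e^{tA} =
  [exp(-2*t), -2*t*exp(-2*t), 6*t*exp(-2*t)]
  [0, -3*t*exp(-2*t) + exp(-2*t), 9*t*exp(-2*t)]
  [0, -t*exp(-2*t), 3*t*exp(-2*t) + exp(-2*t)]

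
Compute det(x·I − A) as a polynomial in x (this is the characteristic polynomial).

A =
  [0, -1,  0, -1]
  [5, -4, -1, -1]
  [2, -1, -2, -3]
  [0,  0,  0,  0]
x^4 + 6*x^3 + 12*x^2 + 8*x

Expanding det(x·I − A) (e.g. by cofactor expansion or by noting that A is similar to its Jordan form J, which has the same characteristic polynomial as A) gives
  χ_A(x) = x^4 + 6*x^3 + 12*x^2 + 8*x
which factors as x*(x + 2)^3. The eigenvalues (with algebraic multiplicities) are λ = -2 with multiplicity 3, λ = 0 with multiplicity 1.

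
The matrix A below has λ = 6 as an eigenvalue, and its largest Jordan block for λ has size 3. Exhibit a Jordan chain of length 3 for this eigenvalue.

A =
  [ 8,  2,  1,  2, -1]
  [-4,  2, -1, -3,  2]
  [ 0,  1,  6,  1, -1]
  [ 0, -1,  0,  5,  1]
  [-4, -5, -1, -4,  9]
A Jordan chain for λ = 6 of length 3:
v_1 = (1, -2, 0, 0, -2)ᵀ
v_2 = (1, -1, 0, 0, -1)ᵀ
v_3 = (0, 0, 1, 0, 0)ᵀ

Let N = A − (6)·I. We want v_3 with N^3 v_3 = 0 but N^2 v_3 ≠ 0; then v_{j-1} := N · v_j for j = 3, …, 2.

Pick v_3 = (0, 0, 1, 0, 0)ᵀ.
Then v_2 = N · v_3 = (1, -1, 0, 0, -1)ᵀ.
Then v_1 = N · v_2 = (1, -2, 0, 0, -2)ᵀ.

Sanity check: (A − (6)·I) v_1 = (0, 0, 0, 0, 0)ᵀ = 0. ✓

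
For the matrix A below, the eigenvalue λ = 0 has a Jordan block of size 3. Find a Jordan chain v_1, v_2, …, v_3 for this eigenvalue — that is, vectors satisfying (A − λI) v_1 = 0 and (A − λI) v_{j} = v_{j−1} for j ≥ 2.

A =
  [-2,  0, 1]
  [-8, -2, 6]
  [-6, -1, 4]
A Jordan chain for λ = 0 of length 3:
v_1 = (-2, -4, -4)ᵀ
v_2 = (-2, -8, -6)ᵀ
v_3 = (1, 0, 0)ᵀ

Let N = A − (0)·I. We want v_3 with N^3 v_3 = 0 but N^2 v_3 ≠ 0; then v_{j-1} := N · v_j for j = 3, …, 2.

Pick v_3 = (1, 0, 0)ᵀ.
Then v_2 = N · v_3 = (-2, -8, -6)ᵀ.
Then v_1 = N · v_2 = (-2, -4, -4)ᵀ.

Sanity check: (A − (0)·I) v_1 = (0, 0, 0)ᵀ = 0. ✓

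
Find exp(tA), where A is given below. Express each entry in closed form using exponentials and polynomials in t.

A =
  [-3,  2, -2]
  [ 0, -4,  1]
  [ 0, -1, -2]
e^{tA} =
  [exp(-3*t), 2*t*exp(-3*t), -2*t*exp(-3*t)]
  [0, -t*exp(-3*t) + exp(-3*t), t*exp(-3*t)]
  [0, -t*exp(-3*t), t*exp(-3*t) + exp(-3*t)]

Strategy: write A = P · J · P⁻¹ where J is a Jordan canonical form, so e^{tA} = P · e^{tJ} · P⁻¹, and e^{tJ} can be computed block-by-block.

A has Jordan form
J =
  [-3,  1,  0]
  [ 0, -3,  0]
  [ 0,  0, -3]
(up to reordering of blocks).

Per-block formulas:
  For a 2×2 Jordan block J_2(-3): exp(t · J_2(-3)) = e^(-3t)·(I + t·N), where N is the 2×2 nilpotent shift.
  For a 1×1 block at λ = -3: exp(t · [-3]) = [e^(-3t)].

After assembling e^{tJ} and conjugating by P, we get:

e^{tA} =
  [exp(-3*t), 2*t*exp(-3*t), -2*t*exp(-3*t)]
  [0, -t*exp(-3*t) + exp(-3*t), t*exp(-3*t)]
  [0, -t*exp(-3*t), t*exp(-3*t) + exp(-3*t)]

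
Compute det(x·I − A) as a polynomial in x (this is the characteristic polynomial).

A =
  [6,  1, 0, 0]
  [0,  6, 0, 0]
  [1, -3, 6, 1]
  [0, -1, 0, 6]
x^4 - 24*x^3 + 216*x^2 - 864*x + 1296

Expanding det(x·I − A) (e.g. by cofactor expansion or by noting that A is similar to its Jordan form J, which has the same characteristic polynomial as A) gives
  χ_A(x) = x^4 - 24*x^3 + 216*x^2 - 864*x + 1296
which factors as (x - 6)^4. The eigenvalues (with algebraic multiplicities) are λ = 6 with multiplicity 4.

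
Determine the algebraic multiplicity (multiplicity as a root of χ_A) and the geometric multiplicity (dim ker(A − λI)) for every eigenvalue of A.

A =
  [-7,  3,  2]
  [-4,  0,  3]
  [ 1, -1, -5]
λ = -4: alg = 3, geom = 1

Step 1 — factor the characteristic polynomial to read off the algebraic multiplicities:
  χ_A(x) = (x + 4)^3

Step 2 — compute geometric multiplicities via the rank-nullity identity g(λ) = n − rank(A − λI):
  rank(A − (-4)·I) = 2, so dim ker(A − (-4)·I) = n − 2 = 1

Summary:
  λ = -4: algebraic multiplicity = 3, geometric multiplicity = 1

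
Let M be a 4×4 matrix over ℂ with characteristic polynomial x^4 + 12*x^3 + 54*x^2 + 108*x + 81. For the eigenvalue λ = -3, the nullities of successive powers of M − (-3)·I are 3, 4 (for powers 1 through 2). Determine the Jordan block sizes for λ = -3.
Block sizes for λ = -3: [2, 1, 1]

From the dimensions of kernels of powers, the number of Jordan blocks of size at least j is d_j − d_{j−1} where d_j = dim ker(N^j) (with d_0 = 0). Computing the differences gives [3, 1].
The number of blocks of size exactly k is (#blocks of size ≥ k) − (#blocks of size ≥ k + 1), so the partition is: 2 block(s) of size 1, 1 block(s) of size 2.
In nonincreasing order the block sizes are [2, 1, 1].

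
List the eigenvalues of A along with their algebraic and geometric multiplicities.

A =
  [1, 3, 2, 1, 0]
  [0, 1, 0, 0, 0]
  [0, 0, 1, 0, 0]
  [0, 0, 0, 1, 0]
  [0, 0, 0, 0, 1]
λ = 1: alg = 5, geom = 4

Step 1 — factor the characteristic polynomial to read off the algebraic multiplicities:
  χ_A(x) = (x - 1)^5

Step 2 — compute geometric multiplicities via the rank-nullity identity g(λ) = n − rank(A − λI):
  rank(A − (1)·I) = 1, so dim ker(A − (1)·I) = n − 1 = 4

Summary:
  λ = 1: algebraic multiplicity = 5, geometric multiplicity = 4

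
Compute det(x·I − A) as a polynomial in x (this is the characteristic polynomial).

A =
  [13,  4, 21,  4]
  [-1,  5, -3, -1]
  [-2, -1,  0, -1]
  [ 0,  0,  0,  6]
x^4 - 24*x^3 + 216*x^2 - 864*x + 1296

Expanding det(x·I − A) (e.g. by cofactor expansion or by noting that A is similar to its Jordan form J, which has the same characteristic polynomial as A) gives
  χ_A(x) = x^4 - 24*x^3 + 216*x^2 - 864*x + 1296
which factors as (x - 6)^4. The eigenvalues (with algebraic multiplicities) are λ = 6 with multiplicity 4.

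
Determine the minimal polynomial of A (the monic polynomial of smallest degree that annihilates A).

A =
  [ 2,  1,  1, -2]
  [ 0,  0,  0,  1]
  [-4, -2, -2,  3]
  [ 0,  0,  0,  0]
x^2

The characteristic polynomial is χ_A(x) = x^4, so the eigenvalues are known. The minimal polynomial is
  m_A(x) = Π_λ (x − λ)^{k_λ}
where k_λ is the size of the *largest* Jordan block for λ (equivalently, the smallest k with (A − λI)^k v = 0 for every generalised eigenvector v of λ).

  λ = 0: largest Jordan block has size 2, contributing (x − 0)^2

So m_A(x) = x^2 = x^2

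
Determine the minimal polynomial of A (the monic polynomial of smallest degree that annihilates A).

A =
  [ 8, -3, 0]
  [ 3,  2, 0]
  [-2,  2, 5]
x^2 - 10*x + 25

The characteristic polynomial is χ_A(x) = (x - 5)^3, so the eigenvalues are known. The minimal polynomial is
  m_A(x) = Π_λ (x − λ)^{k_λ}
where k_λ is the size of the *largest* Jordan block for λ (equivalently, the smallest k with (A − λI)^k v = 0 for every generalised eigenvector v of λ).

  λ = 5: largest Jordan block has size 2, contributing (x − 5)^2

So m_A(x) = (x - 5)^2 = x^2 - 10*x + 25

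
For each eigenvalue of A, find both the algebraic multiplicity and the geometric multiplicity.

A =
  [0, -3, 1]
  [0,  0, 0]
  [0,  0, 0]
λ = 0: alg = 3, geom = 2

Step 1 — factor the characteristic polynomial to read off the algebraic multiplicities:
  χ_A(x) = x^3

Step 2 — compute geometric multiplicities via the rank-nullity identity g(λ) = n − rank(A − λI):
  rank(A − (0)·I) = 1, so dim ker(A − (0)·I) = n − 1 = 2

Summary:
  λ = 0: algebraic multiplicity = 3, geometric multiplicity = 2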